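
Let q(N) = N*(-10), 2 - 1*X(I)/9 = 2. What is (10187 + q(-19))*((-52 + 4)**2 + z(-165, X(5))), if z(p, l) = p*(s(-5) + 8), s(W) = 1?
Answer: 8498763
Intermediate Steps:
X(I) = 0 (X(I) = 18 - 9*2 = 18 - 18 = 0)
q(N) = -10*N
z(p, l) = 9*p (z(p, l) = p*(1 + 8) = p*9 = 9*p)
(10187 + q(-19))*((-52 + 4)**2 + z(-165, X(5))) = (10187 - 10*(-19))*((-52 + 4)**2 + 9*(-165)) = (10187 + 190)*((-48)**2 - 1485) = 10377*(2304 - 1485) = 10377*819 = 8498763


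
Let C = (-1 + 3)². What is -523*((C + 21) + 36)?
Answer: -31903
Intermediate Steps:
C = 4 (C = 2² = 4)
-523*((C + 21) + 36) = -523*((4 + 21) + 36) = -523*(25 + 36) = -523*61 = -31903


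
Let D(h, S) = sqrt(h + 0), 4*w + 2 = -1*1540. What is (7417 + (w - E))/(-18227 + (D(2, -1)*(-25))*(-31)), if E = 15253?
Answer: 42815223/94577794 + 1820475*sqrt(2)/94577794 ≈ 0.47992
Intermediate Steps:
w = -771/2 (w = -1/2 + (-1*1540)/4 = -1/2 + (1/4)*(-1540) = -1/2 - 385 = -771/2 ≈ -385.50)
D(h, S) = sqrt(h)
(7417 + (w - E))/(-18227 + (D(2, -1)*(-25))*(-31)) = (7417 + (-771/2 - 1*15253))/(-18227 + (sqrt(2)*(-25))*(-31)) = (7417 + (-771/2 - 15253))/(-18227 - 25*sqrt(2)*(-31)) = (7417 - 31277/2)/(-18227 + 775*sqrt(2)) = -16443/(2*(-18227 + 775*sqrt(2)))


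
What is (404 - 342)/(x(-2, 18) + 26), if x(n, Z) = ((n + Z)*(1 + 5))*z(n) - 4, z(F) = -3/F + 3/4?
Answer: 31/119 ≈ 0.26050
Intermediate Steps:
z(F) = ¾ - 3/F (z(F) = -3/F + 3*(¼) = -3/F + ¾ = ¾ - 3/F)
x(n, Z) = -4 + (¾ - 3/n)*(6*Z + 6*n) (x(n, Z) = ((n + Z)*(1 + 5))*(¾ - 3/n) - 4 = ((Z + n)*6)*(¾ - 3/n) - 4 = (6*Z + 6*n)*(¾ - 3/n) - 4 = (¾ - 3/n)*(6*Z + 6*n) - 4 = -4 + (¾ - 3/n)*(6*Z + 6*n))
(404 - 342)/(x(-2, 18) + 26) = (404 - 342)/((½)*(-2*(-44 + 9*(-2)) + 9*18*(-4 - 2))/(-2) + 26) = 62/((½)*(-½)*(-2*(-44 - 18) + 9*18*(-6)) + 26) = 62/((½)*(-½)*(-2*(-62) - 972) + 26) = 62/((½)*(-½)*(124 - 972) + 26) = 62/((½)*(-½)*(-848) + 26) = 62/(212 + 26) = 62/238 = 62*(1/238) = 31/119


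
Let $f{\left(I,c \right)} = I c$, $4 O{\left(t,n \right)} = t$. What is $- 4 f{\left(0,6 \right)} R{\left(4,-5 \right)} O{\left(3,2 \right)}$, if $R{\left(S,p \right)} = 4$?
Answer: $0$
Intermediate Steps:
$O{\left(t,n \right)} = \frac{t}{4}$
$- 4 f{\left(0,6 \right)} R{\left(4,-5 \right)} O{\left(3,2 \right)} = - 4 \cdot 0 \cdot 6 \cdot 4 \cdot \frac{1}{4} \cdot 3 = - 4 \cdot 0 \cdot 4 \cdot \frac{3}{4} = - 4 \cdot 0 \cdot \frac{3}{4} = \left(-4\right) 0 = 0$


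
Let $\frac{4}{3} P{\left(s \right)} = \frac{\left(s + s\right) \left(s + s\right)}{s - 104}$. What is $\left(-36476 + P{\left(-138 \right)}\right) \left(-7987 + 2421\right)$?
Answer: $204339452$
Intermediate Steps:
$P{\left(s \right)} = \frac{3 s^{2}}{-104 + s}$ ($P{\left(s \right)} = \frac{3 \frac{\left(s + s\right) \left(s + s\right)}{s - 104}}{4} = \frac{3 \frac{2 s 2 s}{-104 + s}}{4} = \frac{3 \frac{4 s^{2}}{-104 + s}}{4} = \frac{3 s^{2}}{-104 + s}$)
$\left(-36476 + P{\left(-138 \right)}\right) \left(-7987 + 2421\right) = \left(-36476 + \frac{3 \left(-138\right)^{2}}{-104 - 138}\right) \left(-7987 + 2421\right) = \left(-36476 + 3 \cdot 19044 \frac{1}{-242}\right) \left(-5566\right) = \left(-36476 + 3 \cdot 19044 \left(- \frac{1}{242}\right)\right) \left(-5566\right) = \left(-36476 - \frac{28566}{121}\right) \left(-5566\right) = \left(- \frac{4442162}{121}\right) \left(-5566\right) = 204339452$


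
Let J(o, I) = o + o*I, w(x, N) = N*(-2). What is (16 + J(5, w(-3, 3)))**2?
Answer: 81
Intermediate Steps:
w(x, N) = -2*N
J(o, I) = o + I*o
(16 + J(5, w(-3, 3)))**2 = (16 + 5*(1 - 2*3))**2 = (16 + 5*(1 - 6))**2 = (16 + 5*(-5))**2 = (16 - 25)**2 = (-9)**2 = 81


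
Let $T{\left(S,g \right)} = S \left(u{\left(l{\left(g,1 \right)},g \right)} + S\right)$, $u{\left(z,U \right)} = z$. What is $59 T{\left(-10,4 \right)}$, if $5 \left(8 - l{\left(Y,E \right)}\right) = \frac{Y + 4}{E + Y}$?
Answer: $\frac{6844}{5} \approx 1368.8$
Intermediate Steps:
$l{\left(Y,E \right)} = 8 - \frac{4 + Y}{5 \left(E + Y\right)}$ ($l{\left(Y,E \right)} = 8 - \frac{\left(Y + 4\right) \frac{1}{E + Y}}{5} = 8 - \frac{\left(4 + Y\right) \frac{1}{E + Y}}{5} = 8 - \frac{\frac{1}{E + Y} \left(4 + Y\right)}{5} = 8 - \frac{4 + Y}{5 \left(E + Y\right)}$)
$T{\left(S,g \right)} = S \left(S + \frac{36 + 39 g}{5 \left(1 + g\right)}\right)$ ($T{\left(S,g \right)} = S \left(\frac{-4 + 39 g + 40 \cdot 1}{5 \left(1 + g\right)} + S\right) = S \left(\frac{-4 + 39 g + 40}{5 \left(1 + g\right)} + S\right) = S \left(\frac{36 + 39 g}{5 \left(1 + g\right)} + S\right) = S \left(S + \frac{36 + 39 g}{5 \left(1 + g\right)}\right)$)
$59 T{\left(-10,4 \right)} = 59 \cdot \frac{1}{5} \left(-10\right) \frac{1}{1 + 4} \left(36 + 39 \cdot 4 + 5 \left(-10\right) \left(1 + 4\right)\right) = 59 \cdot \frac{1}{5} \left(-10\right) \frac{1}{5} \left(36 + 156 + 5 \left(-10\right) 5\right) = 59 \cdot \frac{1}{5} \left(-10\right) \frac{1}{5} \left(36 + 156 - 250\right) = 59 \cdot \frac{1}{5} \left(-10\right) \frac{1}{5} \left(-58\right) = 59 \cdot \frac{116}{5} = \frac{6844}{5}$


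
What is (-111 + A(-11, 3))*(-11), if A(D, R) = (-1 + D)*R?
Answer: 1617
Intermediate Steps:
A(D, R) = R*(-1 + D)
(-111 + A(-11, 3))*(-11) = (-111 + 3*(-1 - 11))*(-11) = (-111 + 3*(-12))*(-11) = (-111 - 36)*(-11) = -147*(-11) = 1617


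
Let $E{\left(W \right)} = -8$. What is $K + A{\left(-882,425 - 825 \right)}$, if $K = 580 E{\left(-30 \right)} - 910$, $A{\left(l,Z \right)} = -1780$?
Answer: $-7330$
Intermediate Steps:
$K = -5550$ ($K = 580 \left(-8\right) - 910 = -4640 - 910 = -5550$)
$K + A{\left(-882,425 - 825 \right)} = -5550 - 1780 = -7330$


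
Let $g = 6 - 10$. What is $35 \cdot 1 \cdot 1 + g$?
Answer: $31$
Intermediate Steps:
$g = -4$ ($g = 6 - 10 = -4$)
$35 \cdot 1 \cdot 1 + g = 35 \cdot 1 \cdot 1 - 4 = 35 \cdot 1 - 4 = 35 - 4 = 31$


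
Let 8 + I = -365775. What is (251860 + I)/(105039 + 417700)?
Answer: -113923/522739 ≈ -0.21793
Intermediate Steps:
I = -365783 (I = -8 - 365775 = -365783)
(251860 + I)/(105039 + 417700) = (251860 - 365783)/(105039 + 417700) = -113923/522739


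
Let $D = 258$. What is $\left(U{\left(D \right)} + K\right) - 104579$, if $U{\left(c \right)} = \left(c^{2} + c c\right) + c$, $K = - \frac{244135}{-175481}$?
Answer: $\frac{5055325302}{175481} \approx 28808.0$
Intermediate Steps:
$K = \frac{244135}{175481}$ ($K = \left(-244135\right) \left(- \frac{1}{175481}\right) = \frac{244135}{175481} \approx 1.3912$)
$U{\left(c \right)} = c + 2 c^{2}$ ($U{\left(c \right)} = \left(c^{2} + c^{2}\right) + c = 2 c^{2} + c = c + 2 c^{2}$)
$\left(U{\left(D \right)} + K\right) - 104579 = \left(258 \left(1 + 2 \cdot 258\right) + \frac{244135}{175481}\right) - 104579 = \left(258 \left(1 + 516\right) + \frac{244135}{175481}\right) - 104579 = \left(258 \cdot 517 + \frac{244135}{175481}\right) - 104579 = \left(133386 + \frac{244135}{175481}\right) - 104579 = \frac{23406952801}{175481} - 104579 = \frac{5055325302}{175481}$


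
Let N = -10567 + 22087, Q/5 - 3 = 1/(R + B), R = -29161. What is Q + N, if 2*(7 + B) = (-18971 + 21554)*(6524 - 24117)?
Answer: 104970933883/9100211 ≈ 11535.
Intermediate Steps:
B = -45442733/2 (B = -7 + ((-18971 + 21554)*(6524 - 24117))/2 = -7 + (2583*(-17593))/2 = -7 + (½)*(-45442719) = -7 - 45442719/2 = -45442733/2 ≈ -2.2721e+7)
Q = 136503163/9100211 (Q = 15 + 5/(-29161 - 45442733/2) = 15 + 5/(-45501055/2) = 15 + 5*(-2/45501055) = 15 - 2/9100211 = 136503163/9100211 ≈ 15.000)
N = 11520
Q + N = 136503163/9100211 + 11520 = 104970933883/9100211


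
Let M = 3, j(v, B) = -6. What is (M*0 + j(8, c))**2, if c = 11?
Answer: 36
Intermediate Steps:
(M*0 + j(8, c))**2 = (3*0 - 6)**2 = (0 - 6)**2 = (-6)**2 = 36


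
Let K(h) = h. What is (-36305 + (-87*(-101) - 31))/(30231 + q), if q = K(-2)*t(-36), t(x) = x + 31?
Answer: -27549/30241 ≈ -0.91098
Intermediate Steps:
t(x) = 31 + x
q = 10 (q = -2*(31 - 36) = -2*(-5) = 10)
(-36305 + (-87*(-101) - 31))/(30231 + q) = (-36305 + (-87*(-101) - 31))/(30231 + 10) = (-36305 + (8787 - 31))/30241 = (-36305 + 8756)*(1/30241) = -27549*1/30241 = -27549/30241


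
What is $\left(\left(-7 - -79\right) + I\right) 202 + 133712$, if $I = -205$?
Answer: $106846$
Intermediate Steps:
$\left(\left(-7 - -79\right) + I\right) 202 + 133712 = \left(\left(-7 - -79\right) - 205\right) 202 + 133712 = \left(\left(-7 + 79\right) - 205\right) 202 + 133712 = \left(72 - 205\right) 202 + 133712 = \left(-133\right) 202 + 133712 = -26866 + 133712 = 106846$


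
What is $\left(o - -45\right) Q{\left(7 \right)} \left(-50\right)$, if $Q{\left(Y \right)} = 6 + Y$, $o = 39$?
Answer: $-54600$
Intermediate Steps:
$\left(o - -45\right) Q{\left(7 \right)} \left(-50\right) = \left(39 - -45\right) \left(6 + 7\right) \left(-50\right) = \left(39 + 45\right) 13 \left(-50\right) = 84 \cdot 13 \left(-50\right) = 1092 \left(-50\right) = -54600$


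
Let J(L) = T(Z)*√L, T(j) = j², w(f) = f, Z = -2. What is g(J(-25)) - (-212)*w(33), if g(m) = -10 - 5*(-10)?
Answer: 7036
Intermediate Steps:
J(L) = 4*√L (J(L) = (-2)²*√L = 4*√L)
g(m) = 40 (g(m) = -10 + 50 = 40)
g(J(-25)) - (-212)*w(33) = 40 - (-212)*33 = 40 - 1*(-6996) = 40 + 6996 = 7036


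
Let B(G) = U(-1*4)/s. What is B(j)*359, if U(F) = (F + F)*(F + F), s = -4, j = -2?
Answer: -5744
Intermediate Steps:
U(F) = 4*F² (U(F) = (2*F)*(2*F) = 4*F²)
B(G) = -16 (B(G) = (4*(-1*4)²)/(-4) = (4*(-4)²)*(-¼) = (4*16)*(-¼) = 64*(-¼) = -16)
B(j)*359 = -16*359 = -5744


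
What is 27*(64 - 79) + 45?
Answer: -360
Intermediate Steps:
27*(64 - 79) + 45 = 27*(-15) + 45 = -405 + 45 = -360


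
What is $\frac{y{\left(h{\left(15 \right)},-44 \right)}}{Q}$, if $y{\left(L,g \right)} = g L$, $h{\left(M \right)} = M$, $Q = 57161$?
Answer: $- \frac{660}{57161} \approx -0.011546$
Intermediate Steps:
$y{\left(L,g \right)} = L g$
$\frac{y{\left(h{\left(15 \right)},-44 \right)}}{Q} = \frac{15 \left(-44\right)}{57161} = \left(-660\right) \frac{1}{57161} = - \frac{660}{57161}$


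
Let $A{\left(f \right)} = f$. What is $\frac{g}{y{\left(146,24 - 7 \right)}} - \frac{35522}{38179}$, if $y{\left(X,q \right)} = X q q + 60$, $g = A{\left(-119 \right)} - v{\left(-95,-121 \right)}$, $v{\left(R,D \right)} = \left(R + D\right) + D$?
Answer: $- \frac{746311783}{806607733} \approx -0.92525$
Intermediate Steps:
$v{\left(R,D \right)} = R + 2 D$ ($v{\left(R,D \right)} = \left(D + R\right) + D = R + 2 D$)
$g = 218$ ($g = -119 - \left(-95 + 2 \left(-121\right)\right) = -119 - \left(-95 - 242\right) = -119 - -337 = -119 + 337 = 218$)
$y{\left(X,q \right)} = 60 + X q^{2}$ ($y{\left(X,q \right)} = X q^{2} + 60 = 60 + X q^{2}$)
$\frac{g}{y{\left(146,24 - 7 \right)}} - \frac{35522}{38179} = \frac{218}{60 + 146 \left(24 - 7\right)^{2}} - \frac{35522}{38179} = \frac{218}{60 + 146 \cdot 17^{2}} - \frac{35522}{38179} = \frac{218}{60 + 146 \cdot 289} - \frac{35522}{38179} = \frac{218}{60 + 42194} - \frac{35522}{38179} = \frac{218}{42254} - \frac{35522}{38179} = 218 \cdot \frac{1}{42254} - \frac{35522}{38179} = \frac{109}{21127} - \frac{35522}{38179} = - \frac{746311783}{806607733}$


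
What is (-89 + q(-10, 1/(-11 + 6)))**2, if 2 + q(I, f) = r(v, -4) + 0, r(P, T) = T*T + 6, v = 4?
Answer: 4761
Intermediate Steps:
r(P, T) = 6 + T**2 (r(P, T) = T**2 + 6 = 6 + T**2)
q(I, f) = 20 (q(I, f) = -2 + ((6 + (-4)**2) + 0) = -2 + ((6 + 16) + 0) = -2 + (22 + 0) = -2 + 22 = 20)
(-89 + q(-10, 1/(-11 + 6)))**2 = (-89 + 20)**2 = (-69)**2 = 4761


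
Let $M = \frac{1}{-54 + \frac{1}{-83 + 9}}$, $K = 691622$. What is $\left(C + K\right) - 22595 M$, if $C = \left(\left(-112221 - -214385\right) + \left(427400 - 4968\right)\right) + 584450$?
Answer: $\frac{7198942026}{3997} \approx 1.8011 \cdot 10^{6}$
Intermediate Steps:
$M = - \frac{74}{3997}$ ($M = \frac{1}{-54 + \frac{1}{-74}} = \frac{1}{-54 - \frac{1}{74}} = \frac{1}{- \frac{3997}{74}} = - \frac{74}{3997} \approx -0.018514$)
$C = 1109046$ ($C = \left(\left(-112221 + 214385\right) + 422432\right) + 584450 = \left(102164 + 422432\right) + 584450 = 524596 + 584450 = 1109046$)
$\left(C + K\right) - 22595 M = \left(1109046 + 691622\right) - - \frac{1672030}{3997} = 1800668 + \frac{1672030}{3997} = \frac{7198942026}{3997}$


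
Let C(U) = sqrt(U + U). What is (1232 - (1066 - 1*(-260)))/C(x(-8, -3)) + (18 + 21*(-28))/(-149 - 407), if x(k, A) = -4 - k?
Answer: 285/278 - 47*sqrt(2)/2 ≈ -32.209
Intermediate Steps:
C(U) = sqrt(2)*sqrt(U) (C(U) = sqrt(2*U) = sqrt(2)*sqrt(U))
(1232 - (1066 - 1*(-260)))/C(x(-8, -3)) + (18 + 21*(-28))/(-149 - 407) = (1232 - (1066 - 1*(-260)))/((sqrt(2)*sqrt(-4 - 1*(-8)))) + (18 + 21*(-28))/(-149 - 407) = (1232 - (1066 + 260))/((sqrt(2)*sqrt(-4 + 8))) + (18 - 588)/(-556) = (1232 - 1*1326)/((sqrt(2)*sqrt(4))) - 570*(-1/556) = (1232 - 1326)/((sqrt(2)*2)) + 285/278 = -94*sqrt(2)/4 + 285/278 = -47*sqrt(2)/2 + 285/278 = 285/278 - 47*sqrt(2)/2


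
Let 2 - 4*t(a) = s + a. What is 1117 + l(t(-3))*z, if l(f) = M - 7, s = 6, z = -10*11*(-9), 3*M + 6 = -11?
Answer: -11423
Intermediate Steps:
M = -17/3 (M = -2 + (⅓)*(-11) = -2 - 11/3 = -17/3 ≈ -5.6667)
z = 990 (z = -110*(-9) = 990)
t(a) = -1 - a/4 (t(a) = ½ - (6 + a)/4 = ½ + (-3/2 - a/4) = -1 - a/4)
l(f) = -38/3 (l(f) = -17/3 - 7 = -38/3)
1117 + l(t(-3))*z = 1117 - 38/3*990 = 1117 - 12540 = -11423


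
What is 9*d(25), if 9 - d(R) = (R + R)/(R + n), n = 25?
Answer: 72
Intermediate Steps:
d(R) = 9 - 2*R/(25 + R) (d(R) = 9 - (R + R)/(R + 25) = 9 - 2*R/(25 + R))
9*d(25) = 9*((225 + 7*25)/(25 + 25)) = 9*((225 + 175)/50) = 9*((1/50)*400) = 9*8 = 72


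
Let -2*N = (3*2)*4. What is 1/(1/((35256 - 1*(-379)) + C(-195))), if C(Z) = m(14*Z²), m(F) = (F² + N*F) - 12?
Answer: 283390169923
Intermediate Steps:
N = -12 (N = -3*2*4/2 = -3*4 = -½*24 = -12)
m(F) = -12 + F² - 12*F (m(F) = (F² - 12*F) - 12 = -12 + F² - 12*F)
C(Z) = -12 - 168*Z² + 196*Z⁴ (C(Z) = -12 + (14*Z²)² - 168*Z² = -12 + 196*Z⁴ - 168*Z² = -12 - 168*Z² + 196*Z⁴)
1/(1/((35256 - 1*(-379)) + C(-195))) = 1/(1/((35256 - 1*(-379)) + (-12 - 168*(-195)² + 196*(-195)⁴))) = 1/(1/((35256 + 379) + (-12 - 168*38025 + 196*1445900625))) = 1/(1/(35635 + (-12 - 6388200 + 283396522500))) = 1/(1/(35635 + 283390134288)) = 1/(1/283390169923) = 283390169923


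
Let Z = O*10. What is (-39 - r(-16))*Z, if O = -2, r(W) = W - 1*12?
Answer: 220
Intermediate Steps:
r(W) = -12 + W (r(W) = W - 12 = -12 + W)
Z = -20 (Z = -2*10 = -20)
(-39 - r(-16))*Z = (-39 - (-12 - 16))*(-20) = (-39 - 1*(-28))*(-20) = (-39 + 28)*(-20) = -11*(-20) = 220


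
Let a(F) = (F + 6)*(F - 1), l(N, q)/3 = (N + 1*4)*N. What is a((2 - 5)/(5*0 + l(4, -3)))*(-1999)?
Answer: 12599697/1024 ≈ 12304.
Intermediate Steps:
l(N, q) = 3*N*(4 + N) (l(N, q) = 3*((N + 1*4)*N) = 3*((N + 4)*N) = 3*((4 + N)*N) = 3*(N*(4 + N)) = 3*N*(4 + N))
a(F) = (-1 + F)*(6 + F) (a(F) = (6 + F)*(-1 + F) = (-1 + F)*(6 + F))
a((2 - 5)/(5*0 + l(4, -3)))*(-1999) = (-6 + ((2 - 5)/(5*0 + 3*4*(4 + 4)))**2 + 5*((2 - 5)/(5*0 + 3*4*(4 + 4))))*(-1999) = (-6 + (-3/(0 + 3*4*8))**2 + 5*(-3/(0 + 3*4*8)))*(-1999) = (-6 + (-3/(0 + 96))**2 + 5*(-3/(0 + 96)))*(-1999) = (-6 + (-3/96)**2 + 5*(-3/96))*(-1999) = (-6 + (-3*1/96)**2 + 5*(-3*1/96))*(-1999) = (-6 + (-1/32)**2 + 5*(-1/32))*(-1999) = (-6 + 1/1024 - 5/32)*(-1999) = -6303/1024*(-1999) = 12599697/1024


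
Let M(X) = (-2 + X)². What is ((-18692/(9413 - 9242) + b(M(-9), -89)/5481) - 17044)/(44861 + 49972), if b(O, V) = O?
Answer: -1786326245/9875813787 ≈ -0.18088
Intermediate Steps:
((-18692/(9413 - 9242) + b(M(-9), -89)/5481) - 17044)/(44861 + 49972) = ((-18692/(9413 - 9242) + (-2 - 9)²/5481) - 17044)/(44861 + 49972) = ((-18692/171 + (-11)²*(1/5481)) - 17044)/94833 = ((-18692*1/171 + 121*(1/5481)) - 17044)*(1/94833) = ((-18692/171 + 121/5481) - 17044)*(1/94833) = (-11381129/104139 - 17044)*(1/94833) = -1786326245/104139*1/94833 = -1786326245/9875813787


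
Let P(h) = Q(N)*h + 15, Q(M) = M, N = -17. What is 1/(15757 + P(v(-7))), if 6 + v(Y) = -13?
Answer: 1/16095 ≈ 6.2131e-5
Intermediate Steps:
v(Y) = -19 (v(Y) = -6 - 13 = -19)
P(h) = 15 - 17*h (P(h) = -17*h + 15 = 15 - 17*h)
1/(15757 + P(v(-7))) = 1/(15757 + (15 - 17*(-19))) = 1/(15757 + (15 + 323)) = 1/(15757 + 338) = 1/16095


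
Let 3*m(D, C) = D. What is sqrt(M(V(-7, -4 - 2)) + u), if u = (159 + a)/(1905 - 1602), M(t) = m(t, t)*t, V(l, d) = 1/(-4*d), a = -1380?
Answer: I*sqrt(213068085)/7272 ≈ 2.0073*I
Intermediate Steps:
m(D, C) = D/3
V(l, d) = -1/(4*d)
M(t) = t**2/3 (M(t) = (t/3)*t = t**2/3)
u = -407/101 (u = (159 - 1380)/(1905 - 1602) = -1221/303 = -1221*1/303 = -407/101 ≈ -4.0297)
sqrt(M(V(-7, -4 - 2)) + u) = sqrt((-1/(4*(-4 - 2)))**2/3 - 407/101) = sqrt((-1/4/(-6))**2/3 - 407/101) = sqrt((-1/4*(-1/6))**2/3 - 407/101) = sqrt((1/24)**2/3 - 407/101) = sqrt((1/3)*(1/576) - 407/101) = sqrt(1/1728 - 407/101) = sqrt(-703195/174528) = I*sqrt(213068085)/7272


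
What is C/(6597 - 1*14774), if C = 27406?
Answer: -27406/8177 ≈ -3.3516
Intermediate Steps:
C/(6597 - 1*14774) = 27406/(6597 - 1*14774) = 27406/(6597 - 14774) = 27406/(-8177) = 27406*(-1/8177) = -27406/8177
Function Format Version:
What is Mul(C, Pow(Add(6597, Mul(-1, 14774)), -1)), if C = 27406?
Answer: Rational(-27406, 8177) ≈ -3.3516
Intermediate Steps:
Mul(C, Pow(Add(6597, Mul(-1, 14774)), -1)) = Mul(27406, Pow(Add(6597, Mul(-1, 14774)), -1)) = Mul(27406, Pow(Add(6597, -14774), -1)) = Mul(27406, Pow(-8177, -1)) = Mul(27406, Rational(-1, 8177)) = Rational(-27406, 8177)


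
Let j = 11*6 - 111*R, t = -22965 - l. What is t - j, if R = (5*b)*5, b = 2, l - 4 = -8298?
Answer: -9187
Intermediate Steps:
l = -8294 (l = 4 - 8298 = -8294)
R = 50 (R = (5*2)*5 = 10*5 = 50)
t = -14671 (t = -22965 - 1*(-8294) = -22965 + 8294 = -14671)
j = -5484 (j = 11*6 - 111*50 = 66 - 5550 = -5484)
t - j = -14671 - 1*(-5484) = -14671 + 5484 = -9187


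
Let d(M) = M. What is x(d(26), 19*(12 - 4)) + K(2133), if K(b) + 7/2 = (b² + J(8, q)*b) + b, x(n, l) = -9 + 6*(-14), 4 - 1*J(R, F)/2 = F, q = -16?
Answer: 9274091/2 ≈ 4.6370e+6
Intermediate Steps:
J(R, F) = 8 - 2*F
x(n, l) = -93 (x(n, l) = -9 - 84 = -93)
K(b) = -7/2 + b² + 41*b (K(b) = -7/2 + ((b² + (8 - 2*(-16))*b) + b) = -7/2 + ((b² + (8 + 32)*b) + b) = -7/2 + ((b² + 40*b) + b) = -7/2 + (b² + 41*b) = -7/2 + b² + 41*b)
x(d(26), 19*(12 - 4)) + K(2133) = -93 + (-7/2 + 2133² + 41*2133) = -93 + (-7/2 + 4549689 + 87453) = -93 + 9274277/2 = 9274091/2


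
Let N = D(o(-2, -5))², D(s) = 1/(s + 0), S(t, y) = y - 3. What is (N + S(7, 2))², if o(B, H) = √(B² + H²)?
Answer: 784/841 ≈ 0.93222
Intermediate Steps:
S(t, y) = -3 + y
D(s) = 1/s
N = 1/29 (N = (1/(√((-2)² + (-5)²)))² = (1/(√(4 + 25)))² = (1/(√29))² = (√29/29)² = 1/29 ≈ 0.034483)
(N + S(7, 2))² = (1/29 + (-3 + 2))² = (1/29 - 1)² = (-28/29)² = 784/841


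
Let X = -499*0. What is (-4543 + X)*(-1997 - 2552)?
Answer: 20666107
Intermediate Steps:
X = 0
(-4543 + X)*(-1997 - 2552) = (-4543 + 0)*(-1997 - 2552) = -4543*(-4549) = 20666107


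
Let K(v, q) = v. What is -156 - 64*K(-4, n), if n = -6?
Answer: 100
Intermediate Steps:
-156 - 64*K(-4, n) = -156 - 64*(-4) = -156 + 256 = 100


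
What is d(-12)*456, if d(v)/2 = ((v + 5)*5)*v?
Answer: 383040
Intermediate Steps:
d(v) = 2*v*(25 + 5*v) (d(v) = 2*(((v + 5)*5)*v) = 2*(((5 + v)*5)*v) = 2*((25 + 5*v)*v) = 2*(v*(25 + 5*v)) = 2*v*(25 + 5*v))
d(-12)*456 = (10*(-12)*(5 - 12))*456 = (10*(-12)*(-7))*456 = 840*456 = 383040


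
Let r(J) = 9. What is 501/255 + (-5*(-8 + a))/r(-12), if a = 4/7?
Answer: 32621/5355 ≈ 6.0917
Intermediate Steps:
a = 4/7 (a = 4*(⅐) = 4/7 ≈ 0.57143)
501/255 + (-5*(-8 + a))/r(-12) = 501/255 - 5*(-8 + 4/7)/9 = 501*(1/255) - 5*(-52/7)*(⅑) = 167/85 + (260/7)*(⅑) = 167/85 + 260/63 = 32621/5355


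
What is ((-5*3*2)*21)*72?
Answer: -45360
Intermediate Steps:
((-5*3*2)*21)*72 = (-15*2*21)*72 = -30*21*72 = -630*72 = -45360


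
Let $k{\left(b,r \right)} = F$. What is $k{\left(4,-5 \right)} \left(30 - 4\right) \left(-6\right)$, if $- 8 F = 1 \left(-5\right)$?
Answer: $- \frac{195}{2} \approx -97.5$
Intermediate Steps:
$F = \frac{5}{8}$ ($F = - \frac{1 \left(-5\right)}{8} = \left(- \frac{1}{8}\right) \left(-5\right) = \frac{5}{8} \approx 0.625$)
$k{\left(b,r \right)} = \frac{5}{8}$
$k{\left(4,-5 \right)} \left(30 - 4\right) \left(-6\right) = \frac{5 \left(30 - 4\right)}{8} \left(-6\right) = \frac{5}{8} \cdot 26 \left(-6\right) = \frac{65}{4} \left(-6\right) = - \frac{195}{2}$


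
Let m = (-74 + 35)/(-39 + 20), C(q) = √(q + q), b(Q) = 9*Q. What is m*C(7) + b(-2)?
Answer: -18 + 39*√14/19 ≈ -10.320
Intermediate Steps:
C(q) = √2*√q (C(q) = √(2*q) = √2*√q)
m = 39/19 (m = -39/(-19) = -39*(-1/19) = 39/19 ≈ 2.0526)
m*C(7) + b(-2) = 39*(√2*√7)/19 + 9*(-2) = 39*√14/19 - 18 = -18 + 39*√14/19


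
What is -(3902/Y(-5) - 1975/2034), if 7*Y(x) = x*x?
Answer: -55507301/50850 ≈ -1091.6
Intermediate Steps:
Y(x) = x²/7 (Y(x) = (x*x)/7 = x²/7)
-(3902/Y(-5) - 1975/2034) = -(3902/(((⅐)*(-5)²)) - 1975/2034) = -(3902/(((⅐)*25)) - 1975*1/2034) = -(3902/(25/7) - 1975/2034) = -(3902*(7/25) - 1975/2034) = -(27314/25 - 1975/2034) = -1*55507301/50850 = -55507301/50850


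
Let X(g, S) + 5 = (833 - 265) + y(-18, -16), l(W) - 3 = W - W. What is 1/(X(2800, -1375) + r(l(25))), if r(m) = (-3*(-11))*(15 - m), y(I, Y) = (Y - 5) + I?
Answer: 1/920 ≈ 0.0010870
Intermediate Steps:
y(I, Y) = -5 + I + Y (y(I, Y) = (-5 + Y) + I = -5 + I + Y)
l(W) = 3 (l(W) = 3 + (W - W) = 3 + 0 = 3)
r(m) = 495 - 33*m (r(m) = 33*(15 - m) = 495 - 33*m)
X(g, S) = 524 (X(g, S) = -5 + ((833 - 265) + (-5 - 18 - 16)) = -5 + (568 - 39) = -5 + 529 = 524)
1/(X(2800, -1375) + r(l(25))) = 1/(524 + (495 - 33*3)) = 1/(524 + (495 - 99)) = 1/(524 + 396) = 1/920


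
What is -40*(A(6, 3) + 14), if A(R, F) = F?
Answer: -680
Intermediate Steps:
-40*(A(6, 3) + 14) = -40*(3 + 14) = -40*17 = -680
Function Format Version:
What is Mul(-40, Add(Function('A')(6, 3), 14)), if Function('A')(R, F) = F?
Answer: -680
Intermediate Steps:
Mul(-40, Add(Function('A')(6, 3), 14)) = Mul(-40, Add(3, 14)) = Mul(-40, 17) = -680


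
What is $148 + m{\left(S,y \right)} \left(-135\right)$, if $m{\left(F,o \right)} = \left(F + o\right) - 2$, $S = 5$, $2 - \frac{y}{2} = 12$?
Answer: $2443$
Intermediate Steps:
$y = -20$ ($y = 4 - 24 = -20$)
$m{\left(F,o \right)} = -2 + F + o$
$148 + m{\left(S,y \right)} \left(-135\right) = 148 + \left(-2 + 5 - 20\right) \left(-135\right) = 148 - -2295 = 148 + 2295 = 2443$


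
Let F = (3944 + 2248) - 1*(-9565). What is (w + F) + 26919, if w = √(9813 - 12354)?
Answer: 42676 + 11*I*√21 ≈ 42676.0 + 50.408*I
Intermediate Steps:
w = 11*I*√21 (w = √(-2541) = 11*I*√21 ≈ 50.408*I)
F = 15757 (F = 6192 + 9565 = 15757)
(w + F) + 26919 = (11*I*√21 + 15757) + 26919 = (15757 + 11*I*√21) + 26919 = 42676 + 11*I*√21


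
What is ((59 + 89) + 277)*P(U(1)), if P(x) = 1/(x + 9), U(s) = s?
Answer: 85/2 ≈ 42.500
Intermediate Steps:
P(x) = 1/(9 + x)
((59 + 89) + 277)*P(U(1)) = ((59 + 89) + 277)/(9 + 1) = (148 + 277)/10 = 425*(⅒) = 85/2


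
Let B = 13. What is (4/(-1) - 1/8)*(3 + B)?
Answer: -66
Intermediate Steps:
(4/(-1) - 1/8)*(3 + B) = (4/(-1) - 1/8)*(3 + 13) = (4*(-1) - 1*⅛)*16 = (-4 - ⅛)*16 = -33/8*16 = -66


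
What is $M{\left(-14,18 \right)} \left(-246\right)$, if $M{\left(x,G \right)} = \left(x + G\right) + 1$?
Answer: $-1230$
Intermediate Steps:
$M{\left(x,G \right)} = 1 + G + x$ ($M{\left(x,G \right)} = \left(G + x\right) + 1 = 1 + G + x$)
$M{\left(-14,18 \right)} \left(-246\right) = \left(1 + 18 - 14\right) \left(-246\right) = 5 \left(-246\right) = -1230$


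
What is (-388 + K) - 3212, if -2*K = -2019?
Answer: -5181/2 ≈ -2590.5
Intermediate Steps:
K = 2019/2 (K = -½*(-2019) = 2019/2 ≈ 1009.5)
(-388 + K) - 3212 = (-388 + 2019/2) - 3212 = 1243/2 - 3212 = -5181/2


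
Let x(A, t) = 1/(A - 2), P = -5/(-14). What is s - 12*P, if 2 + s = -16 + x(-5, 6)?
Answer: -157/7 ≈ -22.429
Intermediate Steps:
P = 5/14 (P = -5*(-1/14) = 5/14 ≈ 0.35714)
x(A, t) = 1/(-2 + A)
s = -127/7 (s = -2 + (-16 + 1/(-2 - 5)) = -2 + (-16 + 1/(-7)) = -2 + (-16 - ⅐) = -2 - 113/7 = -127/7 ≈ -18.143)
s - 12*P = -127/7 - 12*5/14 = -127/7 - 30/7 = -157/7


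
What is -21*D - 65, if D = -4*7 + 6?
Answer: 397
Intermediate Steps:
D = -22 (D = -28 + 6 = -22)
-21*D - 65 = -21*(-22) - 65 = 462 - 65 = 397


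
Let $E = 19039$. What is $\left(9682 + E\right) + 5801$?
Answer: $34522$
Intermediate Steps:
$\left(9682 + E\right) + 5801 = \left(9682 + 19039\right) + 5801 = 28721 + 5801 = 34522$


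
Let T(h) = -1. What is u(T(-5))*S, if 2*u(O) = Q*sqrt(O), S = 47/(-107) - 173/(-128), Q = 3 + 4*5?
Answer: 287385*I/27392 ≈ 10.492*I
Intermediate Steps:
Q = 23 (Q = 3 + 20 = 23)
S = 12495/13696 (S = 47*(-1/107) - 173*(-1/128) = -47/107 + 173/128 = 12495/13696 ≈ 0.91231)
u(O) = 23*sqrt(O)/2 (u(O) = (23*sqrt(O))/2 = 23*sqrt(O)/2)
u(T(-5))*S = (23*sqrt(-1)/2)*(12495/13696) = (23*I/2)*(12495/13696) = 287385*I/27392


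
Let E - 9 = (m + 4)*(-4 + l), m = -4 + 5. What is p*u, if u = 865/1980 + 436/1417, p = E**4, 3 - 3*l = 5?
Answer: 13104264233/416988 ≈ 31426.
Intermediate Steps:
m = 1
l = -2/3 (l = 1 - 1/3*5 = 1 - 5/3 = -2/3 ≈ -0.66667)
E = -43/3 (E = 9 + (1 + 4)*(-4 - 2/3) = 9 + 5*(-14/3) = 9 - 70/3 = -43/3 ≈ -14.333)
p = 3418801/81 (p = (-43/3)**4 = 3418801/81 ≈ 42207.)
u = 3833/5148 (u = 865*(1/1980) + 436*(1/1417) = 173/396 + 4/13 = 3833/5148 ≈ 0.74456)
p*u = (3418801/81)*(3833/5148) = 13104264233/416988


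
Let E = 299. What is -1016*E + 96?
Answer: -303688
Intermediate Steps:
-1016*E + 96 = -1016*299 + 96 = -303784 + 96 = -303688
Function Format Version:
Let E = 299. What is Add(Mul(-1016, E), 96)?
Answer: -303688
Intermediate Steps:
Add(Mul(-1016, E), 96) = Add(Mul(-1016, 299), 96) = Add(-303784, 96) = -303688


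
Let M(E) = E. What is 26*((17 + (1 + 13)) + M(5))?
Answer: 936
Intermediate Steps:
26*((17 + (1 + 13)) + M(5)) = 26*((17 + (1 + 13)) + 5) = 26*((17 + 14) + 5) = 26*(31 + 5) = 26*36 = 936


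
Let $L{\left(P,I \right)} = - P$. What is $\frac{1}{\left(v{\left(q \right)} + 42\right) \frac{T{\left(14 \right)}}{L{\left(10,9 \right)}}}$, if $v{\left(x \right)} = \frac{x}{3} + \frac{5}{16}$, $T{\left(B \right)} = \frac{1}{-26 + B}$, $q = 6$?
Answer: $\frac{1920}{709} \approx 2.708$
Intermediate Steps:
$v{\left(x \right)} = \frac{5}{16} + \frac{x}{3}$ ($v{\left(x \right)} = x \frac{1}{3} + 5 \cdot \frac{1}{16} = \frac{x}{3} + \frac{5}{16} = \frac{5}{16} + \frac{x}{3}$)
$\frac{1}{\left(v{\left(q \right)} + 42\right) \frac{T{\left(14 \right)}}{L{\left(10,9 \right)}}} = \frac{1}{\left(\left(\frac{5}{16} + \frac{1}{3} \cdot 6\right) + 42\right) \frac{1}{\left(-26 + 14\right) \left(\left(-1\right) 10\right)}} = \frac{1}{\left(\left(\frac{5}{16} + 2\right) + 42\right) \frac{1}{\left(-12\right) \left(-10\right)}} = \frac{1}{\left(\frac{37}{16} + 42\right) \left(\left(- \frac{1}{12}\right) \left(- \frac{1}{10}\right)\right)} = \frac{\frac{1}{\frac{1}{120}}}{\frac{709}{16}} = \frac{16}{709} \cdot 120 = \frac{1920}{709}$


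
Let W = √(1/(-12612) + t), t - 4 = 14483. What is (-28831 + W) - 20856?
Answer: -49687 + √576084765579/6306 ≈ -49567.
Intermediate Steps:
t = 14487 (t = 4 + 14483 = 14487)
W = √576084765579/6306 (W = √(1/(-12612) + 14487) = √(-1/12612 + 14487) = √(182710043/12612) = √576084765579/6306 ≈ 120.36)
(-28831 + W) - 20856 = (-28831 + √576084765579/6306) - 20856 = -49687 + √576084765579/6306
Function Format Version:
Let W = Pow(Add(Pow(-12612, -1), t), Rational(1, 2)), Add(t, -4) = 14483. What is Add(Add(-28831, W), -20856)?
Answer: Add(-49687, Mul(Rational(1, 6306), Pow(576084765579, Rational(1, 2)))) ≈ -49567.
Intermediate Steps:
t = 14487 (t = Add(4, 14483) = 14487)
W = Mul(Rational(1, 6306), Pow(576084765579, Rational(1, 2))) (W = Pow(Add(Pow(-12612, -1), 14487), Rational(1, 2)) = Pow(Add(Rational(-1, 12612), 14487), Rational(1, 2)) = Pow(Rational(182710043, 12612), Rational(1, 2)) = Mul(Rational(1, 6306), Pow(576084765579, Rational(1, 2))) ≈ 120.36)
Add(Add(-28831, W), -20856) = Add(Add(-28831, Mul(Rational(1, 6306), Pow(576084765579, Rational(1, 2)))), -20856) = Add(-49687, Mul(Rational(1, 6306), Pow(576084765579, Rational(1, 2))))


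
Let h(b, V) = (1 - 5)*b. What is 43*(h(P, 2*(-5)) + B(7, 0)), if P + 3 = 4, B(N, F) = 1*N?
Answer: 129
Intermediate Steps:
B(N, F) = N
P = 1 (P = -3 + 4 = 1)
h(b, V) = -4*b
43*(h(P, 2*(-5)) + B(7, 0)) = 43*(-4*1 + 7) = 43*(-4 + 7) = 43*3 = 129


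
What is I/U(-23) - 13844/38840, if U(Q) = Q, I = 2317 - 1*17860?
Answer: 150842927/223330 ≈ 675.43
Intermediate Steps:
I = -15543 (I = 2317 - 17860 = -15543)
I/U(-23) - 13844/38840 = -15543/(-23) - 13844/38840 = -15543*(-1/23) - 13844*1/38840 = 15543/23 - 3461/9710 = 150842927/223330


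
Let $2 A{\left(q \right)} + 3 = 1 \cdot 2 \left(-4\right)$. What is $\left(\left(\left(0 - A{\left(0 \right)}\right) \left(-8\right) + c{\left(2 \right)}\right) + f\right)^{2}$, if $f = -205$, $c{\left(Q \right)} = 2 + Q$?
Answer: $60025$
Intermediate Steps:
$A{\left(q \right)} = - \frac{11}{2}$ ($A{\left(q \right)} = - \frac{3}{2} + \frac{1 \cdot 2 \left(-4\right)}{2} = - \frac{3}{2} + \frac{2 \left(-4\right)}{2} = - \frac{3}{2} + \frac{1}{2} \left(-8\right) = - \frac{3}{2} - 4 = - \frac{11}{2}$)
$\left(\left(\left(0 - A{\left(0 \right)}\right) \left(-8\right) + c{\left(2 \right)}\right) + f\right)^{2} = \left(\left(\left(0 - - \frac{11}{2}\right) \left(-8\right) + \left(2 + 2\right)\right) - 205\right)^{2} = \left(\left(\left(0 + \frac{11}{2}\right) \left(-8\right) + 4\right) - 205\right)^{2} = \left(\left(\frac{11}{2} \left(-8\right) + 4\right) - 205\right)^{2} = \left(\left(-44 + 4\right) - 205\right)^{2} = \left(-40 - 205\right)^{2} = \left(-245\right)^{2} = 60025$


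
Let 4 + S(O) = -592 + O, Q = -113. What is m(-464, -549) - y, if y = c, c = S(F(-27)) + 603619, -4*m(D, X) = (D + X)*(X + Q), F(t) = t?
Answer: -1541295/2 ≈ -7.7065e+5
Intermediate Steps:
S(O) = -596 + O (S(O) = -4 + (-592 + O) = -596 + O)
m(D, X) = -(-113 + X)*(D + X)/4 (m(D, X) = -(D + X)*(X - 113)/4 = -(D + X)*(-113 + X)/4 = -(-113 + X)*(D + X)/4)
c = 602996 (c = (-596 - 27) + 603619 = -623 + 603619 = 602996)
y = 602996
m(-464, -549) - y = (-¼*(-549)² + (113/4)*(-464) + (113/4)*(-549) - ¼*(-464)*(-549)) - 1*602996 = (-¼*301401 - 13108 - 62037/4 - 63684) - 602996 = (-301401/4 - 13108 - 62037/4 - 63684) - 602996 = -335303/2 - 602996 = -1541295/2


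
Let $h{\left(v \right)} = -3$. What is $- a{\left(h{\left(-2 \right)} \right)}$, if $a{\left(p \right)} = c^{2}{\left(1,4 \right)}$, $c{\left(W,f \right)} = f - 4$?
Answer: $0$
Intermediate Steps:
$c{\left(W,f \right)} = -4 + f$ ($c{\left(W,f \right)} = f - 4 = -4 + f$)
$a{\left(p \right)} = 0$ ($a{\left(p \right)} = \left(-4 + 4\right)^{2} = 0^{2} = 0$)
$- a{\left(h{\left(-2 \right)} \right)} = \left(-1\right) 0 = 0$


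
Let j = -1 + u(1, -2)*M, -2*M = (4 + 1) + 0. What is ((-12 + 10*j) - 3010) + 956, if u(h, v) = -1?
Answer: -2051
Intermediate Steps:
M = -5/2 (M = -((4 + 1) + 0)/2 = -(5 + 0)/2 = -1/2*5 = -5/2 ≈ -2.5000)
j = 3/2 (j = -1 - 1*(-5/2) = -1 + 5/2 = 3/2 ≈ 1.5000)
((-12 + 10*j) - 3010) + 956 = ((-12 + 10*(3/2)) - 3010) + 956 = ((-12 + 15) - 3010) + 956 = (3 - 3010) + 956 = -3007 + 956 = -2051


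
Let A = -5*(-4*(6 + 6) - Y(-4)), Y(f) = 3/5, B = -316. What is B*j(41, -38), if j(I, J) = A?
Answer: -76788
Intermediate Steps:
Y(f) = ⅗ (Y(f) = 3*(⅕) = ⅗)
A = 243 (A = -5*(-4*(6 + 6) - 1*⅗) = -5*(-4*12 - ⅗) = -5*(-48 - ⅗) = -5*(-243/5) = 243)
j(I, J) = 243
B*j(41, -38) = -316*243 = -76788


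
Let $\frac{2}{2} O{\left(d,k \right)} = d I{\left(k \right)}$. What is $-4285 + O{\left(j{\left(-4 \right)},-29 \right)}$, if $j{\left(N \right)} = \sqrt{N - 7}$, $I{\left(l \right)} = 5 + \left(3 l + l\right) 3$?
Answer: $-4285 - 343 i \sqrt{11} \approx -4285.0 - 1137.6 i$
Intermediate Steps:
$I{\left(l \right)} = 5 + 12 l$ ($I{\left(l \right)} = 5 + 4 l 3 = 5 + 12 l$)
$j{\left(N \right)} = \sqrt{-7 + N}$
$O{\left(d,k \right)} = d \left(5 + 12 k\right)$
$-4285 + O{\left(j{\left(-4 \right)},-29 \right)} = -4285 + \sqrt{-7 - 4} \left(5 + 12 \left(-29\right)\right) = -4285 + \sqrt{-11} \left(5 - 348\right) = -4285 + i \sqrt{11} \left(-343\right) = -4285 - 343 i \sqrt{11}$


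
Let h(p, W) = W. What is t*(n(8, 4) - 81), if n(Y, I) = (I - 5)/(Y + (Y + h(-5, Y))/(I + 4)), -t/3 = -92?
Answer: -111918/5 ≈ -22384.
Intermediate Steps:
t = 276 (t = -3*(-92) = 276)
n(Y, I) = (-5 + I)/(Y + 2*Y/(4 + I)) (n(Y, I) = (I - 5)/(Y + (Y + Y)/(I + 4)) = (-5 + I)/(Y + (2*Y)/(4 + I)) = (-5 + I)/(Y + 2*Y/(4 + I)))
t*(n(8, 4) - 81) = 276*((-20 + 4² - 1*4)/(8*(6 + 4)) - 81) = 276*((⅛)*(-20 + 16 - 4)/10 - 81) = 276*((⅛)*(⅒)*(-8) - 81) = 276*(-⅒ - 81) = 276*(-811/10) = -111918/5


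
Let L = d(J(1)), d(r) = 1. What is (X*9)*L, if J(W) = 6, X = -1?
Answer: -9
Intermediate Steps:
L = 1
(X*9)*L = -1*9*1 = -9*1 = -9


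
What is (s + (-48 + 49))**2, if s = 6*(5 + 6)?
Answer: 4489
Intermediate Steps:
s = 66 (s = 6*11 = 66)
(s + (-48 + 49))**2 = (66 + (-48 + 49))**2 = (66 + 1)**2 = 67**2 = 4489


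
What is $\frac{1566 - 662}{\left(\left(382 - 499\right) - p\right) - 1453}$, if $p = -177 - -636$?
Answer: $- \frac{904}{2029} \approx -0.44554$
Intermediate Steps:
$p = 459$ ($p = -177 + 636 = 459$)
$\frac{1566 - 662}{\left(\left(382 - 499\right) - p\right) - 1453} = \frac{1566 - 662}{\left(\left(382 - 499\right) - 459\right) - 1453} = \frac{904}{\left(-117 - 459\right) - 1453} = \frac{904}{-576 - 1453} = \frac{904}{-2029} = 904 \left(- \frac{1}{2029}\right) = - \frac{904}{2029}$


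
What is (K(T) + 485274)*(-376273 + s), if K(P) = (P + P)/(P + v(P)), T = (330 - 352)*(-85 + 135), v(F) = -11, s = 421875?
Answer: 2235085080148/101 ≈ 2.2130e+10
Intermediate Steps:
T = -1100 (T = -22*50 = -1100)
K(P) = 2*P/(-11 + P) (K(P) = (P + P)/(P - 11) = (2*P)/(-11 + P) = 2*P/(-11 + P))
(K(T) + 485274)*(-376273 + s) = (2*(-1100)/(-11 - 1100) + 485274)*(-376273 + 421875) = (2*(-1100)/(-1111) + 485274)*45602 = (2*(-1100)*(-1/1111) + 485274)*45602 = (200/101 + 485274)*45602 = (49012874/101)*45602 = 2235085080148/101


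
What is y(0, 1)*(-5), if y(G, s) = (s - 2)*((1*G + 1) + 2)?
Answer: 15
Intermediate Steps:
y(G, s) = (-2 + s)*(3 + G) (y(G, s) = (-2 + s)*((G + 1) + 2) = (-2 + s)*((1 + G) + 2) = (-2 + s)*(3 + G))
y(0, 1)*(-5) = (-6 - 2*0 + 3*1 + 0*1)*(-5) = (-6 + 0 + 3 + 0)*(-5) = -3*(-5) = 15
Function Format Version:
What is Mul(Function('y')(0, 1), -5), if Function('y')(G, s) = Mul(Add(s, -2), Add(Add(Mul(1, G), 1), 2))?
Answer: 15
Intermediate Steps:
Function('y')(G, s) = Mul(Add(-2, s), Add(3, G)) (Function('y')(G, s) = Mul(Add(-2, s), Add(Add(G, 1), 2)) = Mul(Add(-2, s), Add(Add(1, G), 2)) = Mul(Add(-2, s), Add(3, G)))
Mul(Function('y')(0, 1), -5) = Mul(Add(-6, Mul(-2, 0), Mul(3, 1), Mul(0, 1)), -5) = Mul(Add(-6, 0, 3, 0), -5) = Mul(-3, -5) = 15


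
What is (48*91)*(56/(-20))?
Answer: -61152/5 ≈ -12230.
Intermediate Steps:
(48*91)*(56/(-20)) = 4368*(56*(-1/20)) = 4368*(-14/5) = -61152/5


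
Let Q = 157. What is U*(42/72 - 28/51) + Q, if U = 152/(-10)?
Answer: 39902/255 ≈ 156.48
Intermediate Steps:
U = -76/5 (U = 152*(-⅒) = -76/5 ≈ -15.200)
U*(42/72 - 28/51) + Q = -76*(42/72 - 28/51)/5 + 157 = -76*(42*(1/72) - 28*1/51)/5 + 157 = -76*(7/12 - 28/51)/5 + 157 = -76/5*7/204 + 157 = -133/255 + 157 = 39902/255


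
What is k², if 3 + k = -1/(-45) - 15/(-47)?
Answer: 31618129/4473225 ≈ 7.0683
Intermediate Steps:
k = -5623/2115 (k = -3 + (-1/(-45) - 15/(-47)) = -3 + (-1*(-1/45) - 15*(-1/47)) = -3 + (1/45 + 15/47) = -3 + 722/2115 = -5623/2115 ≈ -2.6586)
k² = (-5623/2115)² = 31618129/4473225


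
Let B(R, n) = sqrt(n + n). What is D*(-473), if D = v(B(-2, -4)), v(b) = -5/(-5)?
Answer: -473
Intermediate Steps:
B(R, n) = sqrt(2)*sqrt(n) (B(R, n) = sqrt(2*n) = sqrt(2)*sqrt(n))
v(b) = 1 (v(b) = -5*(-1/5) = 1)
D = 1
D*(-473) = 1*(-473) = -473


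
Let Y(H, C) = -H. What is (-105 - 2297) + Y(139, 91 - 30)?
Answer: -2541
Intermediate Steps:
(-105 - 2297) + Y(139, 91 - 30) = (-105 - 2297) - 1*139 = -2402 - 139 = -2541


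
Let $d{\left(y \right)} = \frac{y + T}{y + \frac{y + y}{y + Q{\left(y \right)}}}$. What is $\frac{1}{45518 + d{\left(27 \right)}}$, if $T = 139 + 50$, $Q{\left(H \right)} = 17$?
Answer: $\frac{23}{1047090} \approx 2.1966 \cdot 10^{-5}$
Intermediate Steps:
$T = 189$
$d{\left(y \right)} = \frac{189 + y}{y + \frac{2 y}{17 + y}}$ ($d{\left(y \right)} = \frac{y + 189}{y + \frac{y + y}{y + 17}} = \frac{189 + y}{y + \frac{2 y}{17 + y}}$)
$\frac{1}{45518 + d{\left(27 \right)}} = \frac{1}{45518 + \frac{3213 + 27^{2} + 206 \cdot 27}{27 \left(19 + 27\right)}} = \frac{1}{45518 + \frac{3213 + 729 + 5562}{27 \cdot 46}} = \frac{1}{45518 + \frac{1}{27} \cdot \frac{1}{46} \cdot 9504} = \frac{1}{45518 + \frac{176}{23}} = \frac{1}{\frac{1047090}{23}} = \frac{23}{1047090}$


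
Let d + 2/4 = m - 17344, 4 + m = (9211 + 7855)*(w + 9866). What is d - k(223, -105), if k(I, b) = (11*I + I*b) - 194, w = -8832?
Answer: 35300103/2 ≈ 1.7650e+7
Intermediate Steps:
k(I, b) = -194 + 11*I + I*b
m = 17646240 (m = -4 + (9211 + 7855)*(-8832 + 9866) = -4 + 17066*1034 = -4 + 17646244 = 17646240)
d = 35257791/2 (d = -½ + (17646240 - 17344) = -½ + 17628896 = 35257791/2 ≈ 1.7629e+7)
d - k(223, -105) = 35257791/2 - (-194 + 11*223 + 223*(-105)) = 35257791/2 - (-194 + 2453 - 23415) = 35257791/2 - 1*(-21156) = 35257791/2 + 21156 = 35300103/2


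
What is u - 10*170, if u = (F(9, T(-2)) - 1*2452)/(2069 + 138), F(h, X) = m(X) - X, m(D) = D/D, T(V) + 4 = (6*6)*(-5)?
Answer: -3754167/2207 ≈ -1701.0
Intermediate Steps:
T(V) = -184 (T(V) = -4 + (6*6)*(-5) = -4 + 36*(-5) = -4 - 180 = -184)
m(D) = 1
F(h, X) = 1 - X
u = -2267/2207 (u = ((1 - 1*(-184)) - 1*2452)/(2069 + 138) = ((1 + 184) - 2452)/2207 = (185 - 2452)*(1/2207) = -2267*1/2207 = -2267/2207 ≈ -1.0272)
u - 10*170 = -2267/2207 - 10*170 = -2267/2207 - 1700 = -3754167/2207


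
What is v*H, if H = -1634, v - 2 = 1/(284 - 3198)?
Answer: -4760659/1457 ≈ -3267.4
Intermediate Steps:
v = 5827/2914 (v = 2 + 1/(284 - 3198) = 2 + 1/(-2914) = 2 - 1/2914 = 5827/2914 ≈ 1.9997)
v*H = (5827/2914)*(-1634) = -4760659/1457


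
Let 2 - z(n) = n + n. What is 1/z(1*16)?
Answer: -1/30 ≈ -0.033333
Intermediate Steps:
z(n) = 2 - 2*n (z(n) = 2 - (n + n) = 2 - 2*n)
1/z(1*16) = 1/(2 - 2*16) = 1/(2 - 32) = 1/(-30) = -1/30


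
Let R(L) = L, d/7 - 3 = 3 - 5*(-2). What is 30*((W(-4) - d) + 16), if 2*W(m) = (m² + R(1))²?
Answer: 1455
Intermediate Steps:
d = 112 (d = 21 + 7*(3 - 5*(-2)) = 21 + 7*(3 + 10) = 21 + 7*13 = 21 + 91 = 112)
W(m) = (1 + m²)²/2 (W(m) = (m² + 1)²/2 = (1 + m²)²/2)
30*((W(-4) - d) + 16) = 30*(((1 + (-4)²)²/2 - 1*112) + 16) = 30*(((1 + 16)²/2 - 112) + 16) = 30*(((½)*17² - 112) + 16) = 30*(((½)*289 - 112) + 16) = 30*((289/2 - 112) + 16) = 30*(65/2 + 16) = 30*(97/2) = 1455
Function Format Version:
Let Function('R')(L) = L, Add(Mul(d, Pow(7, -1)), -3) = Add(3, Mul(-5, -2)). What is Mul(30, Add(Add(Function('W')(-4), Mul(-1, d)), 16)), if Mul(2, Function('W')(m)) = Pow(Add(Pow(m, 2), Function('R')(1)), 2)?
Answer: 1455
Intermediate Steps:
d = 112 (d = Add(21, Mul(7, Add(3, Mul(-5, -2)))) = Add(21, Mul(7, Add(3, 10))) = Add(21, Mul(7, 13)) = Add(21, 91) = 112)
Function('W')(m) = Mul(Rational(1, 2), Pow(Add(1, Pow(m, 2)), 2)) (Function('W')(m) = Mul(Rational(1, 2), Pow(Add(Pow(m, 2), 1), 2)) = Mul(Rational(1, 2), Pow(Add(1, Pow(m, 2)), 2)))
Mul(30, Add(Add(Function('W')(-4), Mul(-1, d)), 16)) = Mul(30, Add(Add(Mul(Rational(1, 2), Pow(Add(1, Pow(-4, 2)), 2)), Mul(-1, 112)), 16)) = Mul(30, Add(Add(Mul(Rational(1, 2), Pow(Add(1, 16), 2)), -112), 16)) = Mul(30, Add(Add(Mul(Rational(1, 2), Pow(17, 2)), -112), 16)) = Mul(30, Add(Add(Mul(Rational(1, 2), 289), -112), 16)) = Mul(30, Add(Add(Rational(289, 2), -112), 16)) = Mul(30, Add(Rational(65, 2), 16)) = Mul(30, Rational(97, 2)) = 1455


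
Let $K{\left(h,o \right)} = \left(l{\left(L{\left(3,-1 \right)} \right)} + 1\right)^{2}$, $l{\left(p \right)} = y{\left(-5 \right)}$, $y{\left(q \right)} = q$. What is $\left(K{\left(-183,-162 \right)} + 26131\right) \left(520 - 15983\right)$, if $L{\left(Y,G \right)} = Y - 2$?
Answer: $-404311061$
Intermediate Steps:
$L{\left(Y,G \right)} = -2 + Y$
$l{\left(p \right)} = -5$
$K{\left(h,o \right)} = 16$ ($K{\left(h,o \right)} = \left(-5 + 1\right)^{2} = \left(-4\right)^{2} = 16$)
$\left(K{\left(-183,-162 \right)} + 26131\right) \left(520 - 15983\right) = \left(16 + 26131\right) \left(520 - 15983\right) = 26147 \left(-15463\right) = -404311061$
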